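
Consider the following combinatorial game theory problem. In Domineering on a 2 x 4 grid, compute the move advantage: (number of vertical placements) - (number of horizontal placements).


Board is 2 x 4 (rows x cols).
Left (vertical) placements: (rows-1) * cols = 1 * 4 = 4
Right (horizontal) placements: rows * (cols-1) = 2 * 3 = 6
Advantage = Left - Right = 4 - 6 = -2

-2


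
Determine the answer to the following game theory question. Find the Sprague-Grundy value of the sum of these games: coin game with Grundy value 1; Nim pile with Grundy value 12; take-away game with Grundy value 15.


By the Sprague-Grundy theorem, the Grundy value of a sum of games is the XOR of individual Grundy values.
coin game: Grundy value = 1. Running XOR: 0 XOR 1 = 1
Nim pile: Grundy value = 12. Running XOR: 1 XOR 12 = 13
take-away game: Grundy value = 15. Running XOR: 13 XOR 15 = 2
The combined Grundy value is 2.

2


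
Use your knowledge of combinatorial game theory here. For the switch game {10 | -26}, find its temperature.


The game is {10 | -26}, a switch {a | b} with numbers a > b.
Cooling {a | b} by t gives {a - t | b + t}, which stops being hot when a - t = b + t, i.e. at t = (a - b)/2. So the temperature of a switch is (a - b)/2.
Temperature = (Left option - Right option) / 2
= (10 - (-26)) / 2
= 36 / 2
= 18

18


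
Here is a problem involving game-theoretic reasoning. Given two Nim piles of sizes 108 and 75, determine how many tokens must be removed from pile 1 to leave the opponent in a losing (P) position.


Piles: 108 and 75
Current XOR: 108 XOR 75 = 39 (non-zero, so this is an N-position).
To make the XOR zero, we need to find a move that balances the piles.
For pile 1 (size 108): target = 108 XOR 39 = 75
We reduce pile 1 from 108 to 75.
Tokens removed: 108 - 75 = 33
Verification: 75 XOR 75 = 0

33


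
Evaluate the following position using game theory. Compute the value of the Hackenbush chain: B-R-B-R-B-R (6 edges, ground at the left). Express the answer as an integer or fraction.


Edges (from ground): B-R-B-R-B-R
By Berlekamp's sign-expansion rule, a Blue-Red Hackenbush stalk has the value of the surreal number whose sign sequence is the edge sequence with B -> + and R -> -.
Sign sequence: +-+-+-
Trace the sign expansion in the surreal number tree, starting from 0:
Edge 1: B (sign +) -> bounds (0, +inf), value = 1
Edge 2: R (sign -) -> bounds (0, 1), value = 1/2
Edge 3: B (sign +) -> bounds (1/2, 1), value = 3/4
Edge 4: R (sign -) -> bounds (1/2, 3/4), value = 5/8
Edge 5: B (sign +) -> bounds (5/8, 3/4), value = 11/16
Edge 6: R (sign -) -> bounds (5/8, 11/16), value = 21/32
Game value = 21/32

21/32


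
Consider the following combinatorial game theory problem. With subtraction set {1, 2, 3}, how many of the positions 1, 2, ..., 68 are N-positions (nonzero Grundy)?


Subtraction set S = {1, 2, 3}, so G(n) = n mod 4.
G(n) = 0 when n is a multiple of 4.
Multiples of 4 in [1, 68]: 17
N-positions (nonzero Grundy) = 68 - 17 = 51

51


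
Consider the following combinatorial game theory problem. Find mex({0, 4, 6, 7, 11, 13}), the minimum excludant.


Set = {0, 4, 6, 7, 11, 13}
0 is in the set.
1 is NOT in the set. This is the mex.
mex = 1

1


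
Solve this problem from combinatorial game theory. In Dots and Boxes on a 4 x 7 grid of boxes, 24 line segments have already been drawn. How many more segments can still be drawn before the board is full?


Grid: 4 x 7 boxes, i.e. 5 rows and 8 columns of dots.
Horizontal edges: (rows + 1) * cols = 5 * 7 = 35
Vertical edges: rows * (cols + 1) = 4 * 8 = 32
Total edges: 35 + 32 = 67
Edges drawn: 24
Remaining: 67 - 24 = 43

43


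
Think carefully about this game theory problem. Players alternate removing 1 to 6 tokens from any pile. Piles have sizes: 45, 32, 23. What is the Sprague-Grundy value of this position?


Subtraction set: {1, 2, 3, 4, 5, 6}
For this subtraction set, G(n) = n mod 7 (period = max + 1 = 7).
Pile 1 (size 45): G(45) = 45 mod 7 = 3
Pile 2 (size 32): G(32) = 32 mod 7 = 4
Pile 3 (size 23): G(23) = 23 mod 7 = 2
Total Grundy value = XOR of all: 3 XOR 4 XOR 2 = 5

5


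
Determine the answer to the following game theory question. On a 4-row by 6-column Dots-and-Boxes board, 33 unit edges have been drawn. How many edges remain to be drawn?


Grid: 4 x 6 boxes, i.e. 5 rows and 7 columns of dots.
Horizontal edges: (rows + 1) * cols = 5 * 6 = 30
Vertical edges: rows * (cols + 1) = 4 * 7 = 28
Total edges: 30 + 28 = 58
Edges drawn: 33
Remaining: 58 - 33 = 25

25


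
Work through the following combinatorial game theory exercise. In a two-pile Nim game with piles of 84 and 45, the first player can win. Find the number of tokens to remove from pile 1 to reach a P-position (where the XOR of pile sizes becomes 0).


Piles: 84 and 45
Current XOR: 84 XOR 45 = 121 (non-zero, so this is an N-position).
To make the XOR zero, we need to find a move that balances the piles.
For pile 1 (size 84): target = 84 XOR 121 = 45
We reduce pile 1 from 84 to 45.
Tokens removed: 84 - 45 = 39
Verification: 45 XOR 45 = 0

39


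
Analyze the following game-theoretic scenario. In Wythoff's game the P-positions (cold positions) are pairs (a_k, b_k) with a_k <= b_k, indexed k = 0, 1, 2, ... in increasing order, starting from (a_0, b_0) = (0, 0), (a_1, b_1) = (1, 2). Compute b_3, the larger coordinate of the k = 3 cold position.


By Wythoff's theorem, a_k = floor(k * phi) and b_k = floor(k * phi^2) = a_k + k, where phi = (1 + sqrt(5))/2 is the golden ratio.
phi = (1 + sqrt(5))/2 = 1.618034
phi^2 = phi + 1 = 2.618034
k = 3
k * phi^2 = 3 * 2.618034 = 7.854102
b_3 = floor(k * phi^2) = 7 (check: a_3 + k = 4 + 3 = 7)

7


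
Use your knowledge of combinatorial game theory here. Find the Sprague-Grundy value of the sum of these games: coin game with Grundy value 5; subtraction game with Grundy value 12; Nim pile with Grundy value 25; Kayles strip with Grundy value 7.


By the Sprague-Grundy theorem, the Grundy value of a sum of games is the XOR of individual Grundy values.
coin game: Grundy value = 5. Running XOR: 0 XOR 5 = 5
subtraction game: Grundy value = 12. Running XOR: 5 XOR 12 = 9
Nim pile: Grundy value = 25. Running XOR: 9 XOR 25 = 16
Kayles strip: Grundy value = 7. Running XOR: 16 XOR 7 = 23
The combined Grundy value is 23.

23


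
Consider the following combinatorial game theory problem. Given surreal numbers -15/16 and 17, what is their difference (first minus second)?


x = -15/16, y = 17
Converting to common denominator: 16
x = -15/16, y = 272/16
x - y = -15/16 - 17 = -287/16

-287/16


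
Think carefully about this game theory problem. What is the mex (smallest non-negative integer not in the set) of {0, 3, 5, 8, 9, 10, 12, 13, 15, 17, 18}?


Set = {0, 3, 5, 8, 9, 10, 12, 13, 15, 17, 18}
0 is in the set.
1 is NOT in the set. This is the mex.
mex = 1

1


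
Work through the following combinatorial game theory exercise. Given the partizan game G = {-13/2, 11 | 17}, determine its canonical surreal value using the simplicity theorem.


Left options: {-13/2, 11}, max = 11
Right options: {17}, min = 17
All options are numbers and max(Left) < min(Right), so by the simplicity theorem the value is the simplest (earliest-born) number strictly between 11 and 17.
Integers 12 through 16 all lie strictly between 11 and 17.
Among integers, the simplest (lowest birthday = smallest |n|; 0 is born on day 0, +-n on day n) is 12.
No non-integer in the interval can be simpler: if x is a non-integer in the interval, then floor(x) or ceil(x) also lies in the interval (the interval contains an integer), and both are proper prefixes of x's sign expansion, i.e. born earlier. So the game value is 12.
Game value = 12

12


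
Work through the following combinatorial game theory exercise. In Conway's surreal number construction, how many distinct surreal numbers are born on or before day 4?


Day 0: {|} = 0 is born. Count = 1.
Day n: the number of surreal numbers born by day n is 2^(n+1) - 1.
By day 0: 2^1 - 1 = 1
By day 1: 2^2 - 1 = 3
By day 2: 2^3 - 1 = 7
By day 3: 2^4 - 1 = 15
By day 4: 2^5 - 1 = 31
By day 4: 31 surreal numbers.

31


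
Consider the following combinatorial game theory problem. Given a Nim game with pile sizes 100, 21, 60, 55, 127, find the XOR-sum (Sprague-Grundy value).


We need the XOR (exclusive or) of all pile sizes.
After XOR-ing pile 1 (size 100): 0 XOR 100 = 100
After XOR-ing pile 2 (size 21): 100 XOR 21 = 113
After XOR-ing pile 3 (size 60): 113 XOR 60 = 77
After XOR-ing pile 4 (size 55): 77 XOR 55 = 122
After XOR-ing pile 5 (size 127): 122 XOR 127 = 5
The Nim-value of this position is 5.

5


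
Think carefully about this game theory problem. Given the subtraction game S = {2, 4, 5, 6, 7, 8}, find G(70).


The subtraction set is S = {2, 4, 5, 6, 7, 8}.
G(k) = mex{ G(k - s) : s in S, s <= k }. We compute iteratively: G(0) = 0.
G(1) = mex({}) = 0
G(2) = mex({0}) = 1
G(3) = mex({0}) = 1
G(4) = mex({0, 1}) = 2
G(5) = mex({0, 1}) = 2
G(6) = mex({0, 1, 2}) = 3
G(7) = mex({0, 1, 2}) = 3
G(8) = mex({0, 1, 2, 3}) = 4
G(9) = mex({0, 1, 2, 3}) = 4
G(10) = mex({1, 2, 3, 4}) = 0
G(11) = mex({1, 2, 3, 4}) = 0
G(12) = mex({0, 2, 3, 4}) = 1
G(13) = mex({0, 2, 3, 4}) = 1
G(14) = mex({0, 1, 3, 4}) = 2
G(15) = mex({0, 1, 3, 4}) = 2
G(16) = mex({0, 1, 2, 4}) = 3
G(17) = mex({0, 1, 2, 4}) = 3
Observe that G(10)..G(17) = 0, 0, 1, 1, 2, 2, 3, 3 repeats G(0)..G(7) = 0, 0, 1, 1, 2, 2, 3, 3.
For k >= max(S) = 8, G(k) is determined by the previous 8 values G(k-8)..G(k-1); a window of 8 consecutive values has recurred shifted by 10, so by induction G(k + 10) = G(k) for all k >= 0: the sequence is periodic from the start with period 10.
One period: G(0..9) = 0, 0, 1, 1, 2, 2, 3, 3, 4, 4.
70 mod 10 = 0, so G(70) = G(0) = 0.

0


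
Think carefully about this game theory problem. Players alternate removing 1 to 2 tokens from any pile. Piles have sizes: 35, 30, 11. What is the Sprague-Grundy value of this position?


Subtraction set: {1, 2}
For this subtraction set, G(n) = n mod 3 (period = max + 1 = 3).
Pile 1 (size 35): G(35) = 35 mod 3 = 2
Pile 2 (size 30): G(30) = 30 mod 3 = 0
Pile 3 (size 11): G(11) = 11 mod 3 = 2
Total Grundy value = XOR of all: 2 XOR 0 XOR 2 = 0

0


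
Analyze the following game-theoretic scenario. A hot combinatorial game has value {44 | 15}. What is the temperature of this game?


The game is {44 | 15}, a switch {a | b} with numbers a > b.
Cooling {a | b} by t gives {a - t | b + t}, which stops being hot when a - t = b + t, i.e. at t = (a - b)/2. So the temperature of a switch is (a - b)/2.
Temperature = (Left option - Right option) / 2
= (44 - (15)) / 2
= 29 / 2
= 29/2

29/2


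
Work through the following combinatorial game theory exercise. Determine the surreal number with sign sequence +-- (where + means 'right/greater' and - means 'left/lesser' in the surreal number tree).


Sign expansion: +--
Rule: track bounds (lo, hi), initially (-inf, +inf). On '+', the current value becomes lo and we move to the simplest number in (value, hi): value + 1 if hi = +inf, otherwise the midpoint (value + hi)/2. On '-', the current value becomes hi and we move to value - 1 if lo = -inf, otherwise the midpoint (lo + value)/2.
Start at 0.
Step 1: sign = +, move right. Bounds: (0, +inf). Value = 1
Step 2: sign = -, move left. Bounds: (0, 1). Value = 1/2
Step 3: sign = -, move left. Bounds: (0, 1/2). Value = 1/4
The surreal number with sign expansion +-- is 1/4.

1/4


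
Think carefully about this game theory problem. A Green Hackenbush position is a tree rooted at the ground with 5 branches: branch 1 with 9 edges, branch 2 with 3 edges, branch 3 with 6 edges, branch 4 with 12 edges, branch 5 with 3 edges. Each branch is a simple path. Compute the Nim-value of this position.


The tree has 5 branches from the ground vertex.
In Green Hackenbush, the Nim-value of a simple path of length k is k.
Branch 1: length 9, Nim-value = 9
Branch 2: length 3, Nim-value = 3
Branch 3: length 6, Nim-value = 6
Branch 4: length 12, Nim-value = 12
Branch 5: length 3, Nim-value = 3
Total Nim-value = XOR of all branch values:
0 XOR 9 = 9
9 XOR 3 = 10
10 XOR 6 = 12
12 XOR 12 = 0
0 XOR 3 = 3
Nim-value of the tree = 3

3


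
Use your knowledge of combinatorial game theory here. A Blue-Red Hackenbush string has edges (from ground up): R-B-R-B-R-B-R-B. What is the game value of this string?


Edges (from ground): R-B-R-B-R-B-R-B
By Berlekamp's sign-expansion rule, a Blue-Red Hackenbush stalk has the value of the surreal number whose sign sequence is the edge sequence with B -> + and R -> -.
Sign sequence: -+-+-+-+
Trace the sign expansion in the surreal number tree, starting from 0:
Edge 1: R (sign -) -> bounds (-inf, 0), value = -1
Edge 2: B (sign +) -> bounds (-1, 0), value = -1/2
Edge 3: R (sign -) -> bounds (-1, -1/2), value = -3/4
Edge 4: B (sign +) -> bounds (-3/4, -1/2), value = -5/8
Edge 5: R (sign -) -> bounds (-3/4, -5/8), value = -11/16
Edge 6: B (sign +) -> bounds (-11/16, -5/8), value = -21/32
Edge 7: R (sign -) -> bounds (-11/16, -21/32), value = -43/64
Edge 8: B (sign +) -> bounds (-43/64, -21/32), value = -85/128
Game value = -85/128

-85/128


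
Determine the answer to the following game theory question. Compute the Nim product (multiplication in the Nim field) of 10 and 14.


Nim multiplication is bilinear over XOR: (u XOR v) * w = (u*w) XOR (v*w).
So we split each operand into its bit components and XOR the pairwise Nim products.
10 = 2 + 8 (as XOR of powers of 2).
14 = 2 + 4 + 8 (as XOR of powers of 2).
Using the standard Nim-product table on single bits:
  2*2 = 3,   2*4 = 8,   2*8 = 12,
  4*4 = 6,   4*8 = 11,  8*8 = 13,
and  1*x = x (identity), k*l = l*k (commutative).
Pairwise Nim products:
  2 * 2 = 3
  2 * 4 = 8
  2 * 8 = 12
  8 * 2 = 12
  8 * 4 = 11
  8 * 8 = 13
XOR them: 3 XOR 8 XOR 12 XOR 12 XOR 11 XOR 13 = 13.
Result: 10 * 14 = 13 (in Nim).

13


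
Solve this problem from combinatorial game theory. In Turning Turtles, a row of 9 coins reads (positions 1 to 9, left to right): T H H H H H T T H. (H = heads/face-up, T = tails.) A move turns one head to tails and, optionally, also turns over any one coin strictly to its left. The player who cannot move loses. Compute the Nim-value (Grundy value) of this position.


Coins: T H H H H H T T H
Key fact: a single head at position k behaves exactly like a Nim heap of size k (turning it to T and optionally flipping a coin at j < k corresponds to moving the heap from k to j, or to 0), and heads combine as a disjunctive sum (two heads at the same place would cancel, matching j XOR j = 0). So the Nim-value is the XOR of the 1-indexed positions of the heads.
Face-up positions (1-indexed): [2, 3, 4, 5, 6, 9]
XOR 0 with 2: 0 XOR 2 = 2
XOR 2 with 3: 2 XOR 3 = 1
XOR 1 with 4: 1 XOR 4 = 5
XOR 5 with 5: 5 XOR 5 = 0
XOR 0 with 6: 0 XOR 6 = 6
XOR 6 with 9: 6 XOR 9 = 15
Nim-value = 15

15


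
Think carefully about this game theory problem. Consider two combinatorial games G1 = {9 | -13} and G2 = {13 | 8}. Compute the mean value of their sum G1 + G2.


G1 = {9 | -13}, G2 = {13 | 8}
Each is a switch {a | b} with numbers a > b; its mean value is (a + b)/2, and mean value is additive over game sums: m(G1 + G2) = m(G1) + m(G2).
Mean of G1 = (9 + (-13))/2 = -4/2 = -2
Mean of G2 = (13 + (8))/2 = 21/2 = 21/2
Mean of G1 + G2 = -2 + 21/2 = 17/2

17/2


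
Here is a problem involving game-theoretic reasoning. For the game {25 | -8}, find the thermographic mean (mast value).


Game = {25 | -8}, a switch {a | b} with numbers a > b.
Its thermograph has left wall a - t and right wall b + t, which meet at t = (a - b)/2, where both equal (a + b)/2. So the mast (mean value) is at (a + b)/2.
Mean = (25 + (-8))/2 = 17/2 = 17/2

17/2


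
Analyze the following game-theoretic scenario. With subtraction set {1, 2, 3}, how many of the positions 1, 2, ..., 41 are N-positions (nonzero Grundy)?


Subtraction set S = {1, 2, 3}, so G(n) = n mod 4.
G(n) = 0 when n is a multiple of 4.
Multiples of 4 in [1, 41]: 10
N-positions (nonzero Grundy) = 41 - 10 = 31

31


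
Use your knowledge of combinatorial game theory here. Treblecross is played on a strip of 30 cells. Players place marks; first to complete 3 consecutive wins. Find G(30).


Treblecross: place X on empty cells; 3-in-a-row wins.
Playing within two cells of an existing X lets the opponent win at once, so sensible play treats the cells i-2..i+2 around each X as dead. The player left with no safe cell loses, so this is a normal-play take-away game on strips of safe cells.
Placing X at cell i (0-indexed) of a strip of k safe cells leaves independent strips of sizes max(0, i-2) and max(0, k-i-3). Hence G(k) = mex{ G(max(0,i-2)) XOR G(max(0,k-i-3)) : 0 <= i < k }, with G(0) = 0.
G(1): splits (0,0):0^0=0 -> mex({0}) = 1
G(2): splits (0,0):0^0=0 -> mex({0}) = 1
G(3): splits (0,0):0^0=0 -> mex({0}) = 1
G(4): splits (0,1):0^1=1 (0,0):0^0=0 -> mex({0, 1}) = 2
G(5): splits (0,2):0^1=1 (0,1):0^1=1 (0,0):0^0=0 -> mex({0, 1}) = 2
G(6) = mex({1}) = 0
G(7) = mex({0, 1, 2}) = 3
G(8) = mex({0, 1, 2}) = 3
G(9) = mex({0, 2}) = 1
G(10) = mex({0, 2, 3}) = 1
G(11) = mex({0, 3}) = 1
G(12) = mex({1, 3}) = 0
G(13) = mex({0, 1, 2, 3}) = 4
G(14) = mex({0, 1, 2}) = 3
G(15) = mex({0, 1, 2}) = 3
G(16) = mex({0, 1, 2, 4}) = 3
G(17) = mex({0, 1, 3, 4}) = 2
G(18) = mex({0, 1, 3, 4}) = 2
G(19) = mex({0, 1, 3, 5}) = 2
G(20) = mex({0, 1, 2, 3, 5}) = 4
G(21) = mex({0, 1, 2, 3, 5}) = 4
G(22) = mex({1, 2, 6}) = 0
G(23) = mex({0, 1, 2, 3, 4, 6}) = 5
G(24) = mex({0, 1, 2, 3, 4}) = 5
G(25) = mex({0, 1, 3, 4, 7}) = 2
G(26) = mex({0, 1, 3, 4, 5, 7}) = 2
G(27) = mex({0, 1, 3, 5}) = 2
G(28) = mex({0, 1, 2, 5}) = 3
G(29) = mex({0, 1, 2, 4, 5, 6}) = 3
G(30) = mex({1, 2, 4, 6}) = 0
Therefore G(30) = 0.

0


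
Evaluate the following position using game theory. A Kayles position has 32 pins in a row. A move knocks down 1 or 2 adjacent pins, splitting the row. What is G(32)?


Kayles: a move removes 1 or 2 adjacent pins from a contiguous row.
Removing pins from a row of k leaves two independent rows (a, b) with a + b = k - 1 (one pin) or a + b = k - 2 (two pins); an end removal gives a = 0.
By Sprague-Grundy, G(k) = mex{ G(a) XOR G(b) } over all these splits. G(0) = 0.
G(1): splits (0,0):0^0=0 -> mex({0}) = 1
G(2): splits (0,1):0^1=1 (0,0):0^0=0 -> mex({0, 1}) = 2
G(3): splits (0,2):0^2=2 (1,1):1^1=0 (0,1):0^1=1 -> mex({0, 1, 2}) = 3
G(4): splits (0,3):0^3=3 (1,2):1^2=3 (0,2):0^2=2 (1,1):1^1=0 -> mex({0, 2, 3}) = 1
G(5): splits (0,4):0^1=1 (1,3):1^3=2 (2,2):2^2=0 (0,3):0^3=3 (1,2):1^2=3 -> mex({0, 1, 2, 3}) = 4
G(6) = mex({0, 1, 2, 4}) = 3
G(7) = mex({0, 1, 3, 4, 5}) = 2
G(8) = mex({0, 2, 3, 5, 6}) = 1
G(9) = mex({0, 1, 2, 3, 6, 7}) = 4
G(10) = mex({0, 1, 3, 4, 5, 7}) = 2
G(11) = mex({0, 1, 2, 3, 4, 5}) = 6
G(12) = mex({0, 1, 2, 3, 5, 6, 7}) = 4
G(13) = mex({0, 2, 3, 4, 6, 7}) = 1
G(14) = mex({0, 1, 4, 5, 6, 7}) = 2
G(15) = mex({0, 1, 2, 3, 4, 5, 6}) = 7
G(16) = mex({0, 2, 3, 5, 6, 7}) = 1
G(17) = mex({0, 1, 2, 3, 5, 6, 7}) = 4
G(18) = mex({0, 1, 2, 4, 5, 6}) = 3
G(19) = mex({0, 1, 3, 4, 5, 7}) = 2
G(20) = mex({0, 2, 3, 4, 5, 6, 7}) = 1
G(21) = mex({0, 1, 2, 3, 5, 6, 7}) = 4
G(22) = mex({0, 1, 2, 3, 4, 5, 7}) = 6
G(23) = mex({0, 1, 2, 3, 4, 5, 6}) = 7
G(24) = mex({0, 1, 2, 3, 5, 6, 7}) = 4
G(25) = mex({0, 2, 3, 4, 6, 7}) = 1
G(26) = mex({0, 1, 3, 4, 5, 6, 7}) = 2
G(27) = mex({0, 1, 2, 3, 4, 5, 6, 7}) = 8
G(28) = mex({0, 1, 2, 3, 4, 6, 7, 8}) = 5
G(29) = mex({0, 1, 2, 3, 5, 6, 7, 8, 9}) = 4
G(30) = mex({0, 1, 2, 3, 4, 5, 6, 9, 10}) = 7
G(31) = mex({0, 1, 3, 4, 5, 7, 10, 11}) = 2
G(32) = mex({0, 2, 3, 4, 5, 6, 7, 9, 11}) = 1
Therefore G(32) = 1.

1


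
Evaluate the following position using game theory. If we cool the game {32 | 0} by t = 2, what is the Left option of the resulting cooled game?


Original game: {32 | 0} (a switch {a | b} with a > b).
Cooling by t (for t below the temperature (a - b)/2 = 16) taxes each move by t: {a | b} cooled by t is {a - t | b + t}.
Cooling amount: t = 2
Cooled Left option: 32 - 2 = 30
Cooled Right option: 0 + 2 = 2
Cooled game: {30 | 2}
Left option = 30

30


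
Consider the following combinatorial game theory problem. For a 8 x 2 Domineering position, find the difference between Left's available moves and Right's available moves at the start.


Board is 8 x 2 (rows x cols).
Left (vertical) placements: (rows-1) * cols = 7 * 2 = 14
Right (horizontal) placements: rows * (cols-1) = 8 * 1 = 8
Advantage = Left - Right = 14 - 8 = 6

6


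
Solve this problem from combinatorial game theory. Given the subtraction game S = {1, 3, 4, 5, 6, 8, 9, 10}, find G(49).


The subtraction set is S = {1, 3, 4, 5, 6, 8, 9, 10}.
G(k) = mex{ G(k - s) : s in S, s <= k }. We compute iteratively: G(0) = 0.
G(1) = mex({0}) = 1
G(2) = mex({1}) = 0
G(3) = mex({0}) = 1
G(4) = mex({0, 1}) = 2
G(5) = mex({0, 1, 2}) = 3
G(6) = mex({0, 1, 3}) = 2
G(7) = mex({0, 1, 2}) = 3
G(8) = mex({0, 1, 2, 3}) = 4
G(9) = mex({0, 1, 2, 3, 4}) = 5
G(10) = mex({0, 1, 2, 3, 5}) = 4
G(11) = mex({0, 1, 2, 3, 4}) = 5
G(12) = mex({0, 1, 2, 3, 4, 5}) = 6
G(13) = mex({1, 2, 3, 4, 5, 6}) = 0
G(14) = mex({0, 2, 3, 4, 5}) = 1
G(15) = mex({1, 2, 3, 4, 5, 6}) = 0
G(16) = mex({0, 2, 3, 4, 5, 6}) = 1
G(17) = mex({0, 1, 3, 4, 5, 6}) = 2
G(18) = mex({0, 1, 2, 4, 5, 6}) = 3
G(19) = mex({0, 1, 3, 4, 5}) = 2
G(20) = mex({0, 1, 2, 4, 5, 6}) = 3
G(21) = mex({0, 1, 2, 3, 5, 6}) = 4
G(22) = mex({0, 1, 2, 3, 4, 6}) = 5
Observe that G(13)..G(22) = 0, 1, 0, 1, 2, 3, 2, 3, 4, 5 repeats G(0)..G(9) = 0, 1, 0, 1, 2, 3, 2, 3, 4, 5.
For k >= max(S) = 10, G(k) is determined by the previous 10 values G(k-10)..G(k-1); a window of 10 consecutive values has recurred shifted by 13, so by induction G(k + 13) = G(k) for all k >= 0: the sequence is periodic from the start with period 13.
One period: G(0..12) = 0, 1, 0, 1, 2, 3, 2, 3, 4, 5, 4, 5, 6.
49 mod 13 = 10, so G(49) = G(10) = 4.

4


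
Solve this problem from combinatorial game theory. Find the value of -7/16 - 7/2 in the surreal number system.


x = -7/16, y = 7/2
Converting to common denominator: 16
x = -7/16, y = 56/16
x - y = -7/16 - 7/2 = -63/16

-63/16


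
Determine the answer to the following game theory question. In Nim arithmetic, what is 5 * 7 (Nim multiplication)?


Nim multiplication is bilinear over XOR: (u XOR v) * w = (u*w) XOR (v*w).
So we split each operand into its bit components and XOR the pairwise Nim products.
5 = 1 + 4 (as XOR of powers of 2).
7 = 1 + 2 + 4 (as XOR of powers of 2).
Using the standard Nim-product table on single bits:
  2*2 = 3,   2*4 = 8,   2*8 = 12,
  4*4 = 6,   4*8 = 11,  8*8 = 13,
and  1*x = x (identity), k*l = l*k (commutative).
Pairwise Nim products:
  1 * 1 = 1
  1 * 2 = 2
  1 * 4 = 4
  4 * 1 = 4
  4 * 2 = 8
  4 * 4 = 6
XOR them: 1 XOR 2 XOR 4 XOR 4 XOR 8 XOR 6 = 13.
Result: 5 * 7 = 13 (in Nim).

13


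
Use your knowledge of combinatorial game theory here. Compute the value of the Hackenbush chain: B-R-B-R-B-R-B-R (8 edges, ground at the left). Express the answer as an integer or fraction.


Edges (from ground): B-R-B-R-B-R-B-R
By Berlekamp's sign-expansion rule, a Blue-Red Hackenbush stalk has the value of the surreal number whose sign sequence is the edge sequence with B -> + and R -> -.
Sign sequence: +-+-+-+-
Trace the sign expansion in the surreal number tree, starting from 0:
Edge 1: B (sign +) -> bounds (0, +inf), value = 1
Edge 2: R (sign -) -> bounds (0, 1), value = 1/2
Edge 3: B (sign +) -> bounds (1/2, 1), value = 3/4
Edge 4: R (sign -) -> bounds (1/2, 3/4), value = 5/8
Edge 5: B (sign +) -> bounds (5/8, 3/4), value = 11/16
Edge 6: R (sign -) -> bounds (5/8, 11/16), value = 21/32
Edge 7: B (sign +) -> bounds (21/32, 11/16), value = 43/64
Edge 8: R (sign -) -> bounds (21/32, 43/64), value = 85/128
Game value = 85/128

85/128


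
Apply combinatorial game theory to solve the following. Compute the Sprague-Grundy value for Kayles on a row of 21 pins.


Kayles: a move removes 1 or 2 adjacent pins from a contiguous row.
Removing pins from a row of k leaves two independent rows (a, b) with a + b = k - 1 (one pin) or a + b = k - 2 (two pins); an end removal gives a = 0.
By Sprague-Grundy, G(k) = mex{ G(a) XOR G(b) } over all these splits. G(0) = 0.
G(1): splits (0,0):0^0=0 -> mex({0}) = 1
G(2): splits (0,1):0^1=1 (0,0):0^0=0 -> mex({0, 1}) = 2
G(3): splits (0,2):0^2=2 (1,1):1^1=0 (0,1):0^1=1 -> mex({0, 1, 2}) = 3
G(4): splits (0,3):0^3=3 (1,2):1^2=3 (0,2):0^2=2 (1,1):1^1=0 -> mex({0, 2, 3}) = 1
G(5): splits (0,4):0^1=1 (1,3):1^3=2 (2,2):2^2=0 (0,3):0^3=3 (1,2):1^2=3 -> mex({0, 1, 2, 3}) = 4
G(6) = mex({0, 1, 2, 4}) = 3
G(7) = mex({0, 1, 3, 4, 5}) = 2
G(8) = mex({0, 2, 3, 5, 6}) = 1
G(9) = mex({0, 1, 2, 3, 6, 7}) = 4
G(10) = mex({0, 1, 3, 4, 5, 7}) = 2
G(11) = mex({0, 1, 2, 3, 4, 5}) = 6
G(12) = mex({0, 1, 2, 3, 5, 6, 7}) = 4
G(13) = mex({0, 2, 3, 4, 6, 7}) = 1
G(14) = mex({0, 1, 4, 5, 6, 7}) = 2
G(15) = mex({0, 1, 2, 3, 4, 5, 6}) = 7
G(16) = mex({0, 2, 3, 5, 6, 7}) = 1
G(17) = mex({0, 1, 2, 3, 5, 6, 7}) = 4
G(18) = mex({0, 1, 2, 4, 5, 6}) = 3
G(19) = mex({0, 1, 3, 4, 5, 7}) = 2
G(20) = mex({0, 2, 3, 4, 5, 6, 7}) = 1
G(21) = mex({0, 1, 2, 3, 5, 6, 7}) = 4
Therefore G(21) = 4.

4


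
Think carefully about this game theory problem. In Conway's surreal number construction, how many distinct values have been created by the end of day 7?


Day 0: {|} = 0 is born. Count = 1.
Day n: the number of surreal numbers born by day n is 2^(n+1) - 1.
By day 0: 2^1 - 1 = 1
By day 1: 2^2 - 1 = 3
By day 2: 2^3 - 1 = 7
By day 3: 2^4 - 1 = 15
By day 4: 2^5 - 1 = 31
By day 5: 2^6 - 1 = 63
By day 6: 2^7 - 1 = 127
By day 7: 2^8 - 1 = 255
By day 7: 255 surreal numbers.

255


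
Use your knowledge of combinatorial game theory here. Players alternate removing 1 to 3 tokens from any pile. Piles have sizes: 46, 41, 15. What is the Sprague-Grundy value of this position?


Subtraction set: {1, 2, 3}
For this subtraction set, G(n) = n mod 4 (period = max + 1 = 4).
Pile 1 (size 46): G(46) = 46 mod 4 = 2
Pile 2 (size 41): G(41) = 41 mod 4 = 1
Pile 3 (size 15): G(15) = 15 mod 4 = 3
Total Grundy value = XOR of all: 2 XOR 1 XOR 3 = 0

0


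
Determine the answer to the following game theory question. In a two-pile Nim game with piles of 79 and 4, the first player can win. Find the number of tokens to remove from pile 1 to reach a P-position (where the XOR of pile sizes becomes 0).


Piles: 79 and 4
Current XOR: 79 XOR 4 = 75 (non-zero, so this is an N-position).
To make the XOR zero, we need to find a move that balances the piles.
For pile 1 (size 79): target = 79 XOR 75 = 4
We reduce pile 1 from 79 to 4.
Tokens removed: 79 - 4 = 75
Verification: 4 XOR 4 = 0

75


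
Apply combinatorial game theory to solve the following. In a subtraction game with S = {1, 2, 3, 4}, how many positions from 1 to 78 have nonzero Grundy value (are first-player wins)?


Subtraction set S = {1, 2, 3, 4}, so G(n) = n mod 5.
G(n) = 0 when n is a multiple of 5.
Multiples of 5 in [1, 78]: 15
N-positions (nonzero Grundy) = 78 - 15 = 63

63


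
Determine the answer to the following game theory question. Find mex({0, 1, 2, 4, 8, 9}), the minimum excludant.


Set = {0, 1, 2, 4, 8, 9}
0 is in the set.
1 is in the set.
2 is in the set.
3 is NOT in the set. This is the mex.
mex = 3

3


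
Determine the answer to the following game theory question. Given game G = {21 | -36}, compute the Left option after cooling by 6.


Original game: {21 | -36} (a switch {a | b} with a > b).
Cooling by t (for t below the temperature (a - b)/2 = 57/2) taxes each move by t: {a | b} cooled by t is {a - t | b + t}.
Cooling amount: t = 6
Cooled Left option: 21 - 6 = 15
Cooled Right option: -36 + 6 = -30
Cooled game: {15 | -30}
Left option = 15

15


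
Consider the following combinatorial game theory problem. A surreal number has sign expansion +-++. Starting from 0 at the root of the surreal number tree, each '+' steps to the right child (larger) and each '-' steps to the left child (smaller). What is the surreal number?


Sign expansion: +-++
Rule: track bounds (lo, hi), initially (-inf, +inf). On '+', the current value becomes lo and we move to the simplest number in (value, hi): value + 1 if hi = +inf, otherwise the midpoint (value + hi)/2. On '-', the current value becomes hi and we move to value - 1 if lo = -inf, otherwise the midpoint (lo + value)/2.
Start at 0.
Step 1: sign = +, move right. Bounds: (0, +inf). Value = 1
Step 2: sign = -, move left. Bounds: (0, 1). Value = 1/2
Step 3: sign = +, move right. Bounds: (1/2, 1). Value = 3/4
Step 4: sign = +, move right. Bounds: (3/4, 1). Value = 7/8
The surreal number with sign expansion +-++ is 7/8.

7/8


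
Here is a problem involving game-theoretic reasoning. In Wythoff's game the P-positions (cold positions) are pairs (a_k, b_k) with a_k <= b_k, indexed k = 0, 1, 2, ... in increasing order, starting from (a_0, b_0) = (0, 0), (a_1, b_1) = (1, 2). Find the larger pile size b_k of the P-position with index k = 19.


By Wythoff's theorem, a_k = floor(k * phi) and b_k = floor(k * phi^2) = a_k + k, where phi = (1 + sqrt(5))/2 is the golden ratio.
phi = (1 + sqrt(5))/2 = 1.618034
phi^2 = phi + 1 = 2.618034
k = 19
k * phi^2 = 19 * 2.618034 = 49.742646
b_19 = floor(k * phi^2) = 49 (check: a_19 + k = 30 + 19 = 49)

49


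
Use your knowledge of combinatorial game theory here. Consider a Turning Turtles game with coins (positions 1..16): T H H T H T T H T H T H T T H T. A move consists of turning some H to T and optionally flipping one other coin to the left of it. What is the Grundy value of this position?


Coins: T H H T H T T H T H T H T T H T
Key fact: a single head at position k behaves exactly like a Nim heap of size k (turning it to T and optionally flipping a coin at j < k corresponds to moving the heap from k to j, or to 0), and heads combine as a disjunctive sum (two heads at the same place would cancel, matching j XOR j = 0). So the Nim-value is the XOR of the 1-indexed positions of the heads.
Face-up positions (1-indexed): [2, 3, 5, 8, 10, 12, 15]
XOR 0 with 2: 0 XOR 2 = 2
XOR 2 with 3: 2 XOR 3 = 1
XOR 1 with 5: 1 XOR 5 = 4
XOR 4 with 8: 4 XOR 8 = 12
XOR 12 with 10: 12 XOR 10 = 6
XOR 6 with 12: 6 XOR 12 = 10
XOR 10 with 15: 10 XOR 15 = 5
Nim-value = 5

5


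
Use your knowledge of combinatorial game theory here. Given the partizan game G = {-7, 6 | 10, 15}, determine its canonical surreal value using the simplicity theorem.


Left options: {-7, 6}, max = 6
Right options: {10, 15}, min = 10
All options are numbers and max(Left) < min(Right), so by the simplicity theorem the value is the simplest (earliest-born) number strictly between 6 and 10.
Integers 7 through 9 all lie strictly between 6 and 10.
Among integers, the simplest (lowest birthday = smallest |n|; 0 is born on day 0, +-n on day n) is 7.
No non-integer in the interval can be simpler: if x is a non-integer in the interval, then floor(x) or ceil(x) also lies in the interval (the interval contains an integer), and both are proper prefixes of x's sign expansion, i.e. born earlier. So the game value is 7.
Game value = 7

7


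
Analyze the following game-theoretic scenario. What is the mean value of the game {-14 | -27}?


Game = {-14 | -27}, a switch {a | b} with numbers a > b.
Its thermograph has left wall a - t and right wall b + t, which meet at t = (a - b)/2, where both equal (a + b)/2. So the mast (mean value) is at (a + b)/2.
Mean = (-14 + (-27))/2 = -41/2 = -41/2

-41/2


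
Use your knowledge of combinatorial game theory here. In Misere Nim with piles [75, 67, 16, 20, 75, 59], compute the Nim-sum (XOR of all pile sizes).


We need the XOR (exclusive or) of all pile sizes.
After XOR-ing pile 1 (size 75): 0 XOR 75 = 75
After XOR-ing pile 2 (size 67): 75 XOR 67 = 8
After XOR-ing pile 3 (size 16): 8 XOR 16 = 24
After XOR-ing pile 4 (size 20): 24 XOR 20 = 12
After XOR-ing pile 5 (size 75): 12 XOR 75 = 71
After XOR-ing pile 6 (size 59): 71 XOR 59 = 124
The Nim-value of this position is 124.

124


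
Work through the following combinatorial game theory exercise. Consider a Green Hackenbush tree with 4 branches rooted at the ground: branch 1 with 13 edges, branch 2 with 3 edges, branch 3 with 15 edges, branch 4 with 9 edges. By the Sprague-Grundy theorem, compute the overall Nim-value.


The tree has 4 branches from the ground vertex.
In Green Hackenbush, the Nim-value of a simple path of length k is k.
Branch 1: length 13, Nim-value = 13
Branch 2: length 3, Nim-value = 3
Branch 3: length 15, Nim-value = 15
Branch 4: length 9, Nim-value = 9
Total Nim-value = XOR of all branch values:
0 XOR 13 = 13
13 XOR 3 = 14
14 XOR 15 = 1
1 XOR 9 = 8
Nim-value of the tree = 8

8


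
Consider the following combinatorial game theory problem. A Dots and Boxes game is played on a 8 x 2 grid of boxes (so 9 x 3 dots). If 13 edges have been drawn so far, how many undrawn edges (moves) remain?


Grid: 8 x 2 boxes, i.e. 9 rows and 3 columns of dots.
Horizontal edges: (rows + 1) * cols = 9 * 2 = 18
Vertical edges: rows * (cols + 1) = 8 * 3 = 24
Total edges: 18 + 24 = 42
Edges drawn: 13
Remaining: 42 - 13 = 29

29


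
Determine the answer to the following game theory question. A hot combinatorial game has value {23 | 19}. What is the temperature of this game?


The game is {23 | 19}, a switch {a | b} with numbers a > b.
Cooling {a | b} by t gives {a - t | b + t}, which stops being hot when a - t = b + t, i.e. at t = (a - b)/2. So the temperature of a switch is (a - b)/2.
Temperature = (Left option - Right option) / 2
= (23 - (19)) / 2
= 4 / 2
= 2

2


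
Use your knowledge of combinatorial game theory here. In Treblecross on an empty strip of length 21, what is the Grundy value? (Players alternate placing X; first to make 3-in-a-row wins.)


Treblecross: place X on empty cells; 3-in-a-row wins.
Playing within two cells of an existing X lets the opponent win at once, so sensible play treats the cells i-2..i+2 around each X as dead. The player left with no safe cell loses, so this is a normal-play take-away game on strips of safe cells.
Placing X at cell i (0-indexed) of a strip of k safe cells leaves independent strips of sizes max(0, i-2) and max(0, k-i-3). Hence G(k) = mex{ G(max(0,i-2)) XOR G(max(0,k-i-3)) : 0 <= i < k }, with G(0) = 0.
G(1): splits (0,0):0^0=0 -> mex({0}) = 1
G(2): splits (0,0):0^0=0 -> mex({0}) = 1
G(3): splits (0,0):0^0=0 -> mex({0}) = 1
G(4): splits (0,1):0^1=1 (0,0):0^0=0 -> mex({0, 1}) = 2
G(5): splits (0,2):0^1=1 (0,1):0^1=1 (0,0):0^0=0 -> mex({0, 1}) = 2
G(6) = mex({1}) = 0
G(7) = mex({0, 1, 2}) = 3
G(8) = mex({0, 1, 2}) = 3
G(9) = mex({0, 2}) = 1
G(10) = mex({0, 2, 3}) = 1
G(11) = mex({0, 3}) = 1
G(12) = mex({1, 3}) = 0
G(13) = mex({0, 1, 2, 3}) = 4
G(14) = mex({0, 1, 2}) = 3
G(15) = mex({0, 1, 2}) = 3
G(16) = mex({0, 1, 2, 4}) = 3
G(17) = mex({0, 1, 3, 4}) = 2
G(18) = mex({0, 1, 3, 4}) = 2
G(19) = mex({0, 1, 3, 5}) = 2
G(20) = mex({0, 1, 2, 3, 5}) = 4
G(21) = mex({0, 1, 2, 3, 5}) = 4
Therefore G(21) = 4.

4


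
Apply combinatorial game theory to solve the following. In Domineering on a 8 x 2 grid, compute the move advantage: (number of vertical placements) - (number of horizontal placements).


Board is 8 x 2 (rows x cols).
Left (vertical) placements: (rows-1) * cols = 7 * 2 = 14
Right (horizontal) placements: rows * (cols-1) = 8 * 1 = 8
Advantage = Left - Right = 14 - 8 = 6

6


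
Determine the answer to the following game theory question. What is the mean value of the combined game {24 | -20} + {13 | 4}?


G1 = {24 | -20}, G2 = {13 | 4}
Each is a switch {a | b} with numbers a > b; its mean value is (a + b)/2, and mean value is additive over game sums: m(G1 + G2) = m(G1) + m(G2).
Mean of G1 = (24 + (-20))/2 = 4/2 = 2
Mean of G2 = (13 + (4))/2 = 17/2 = 17/2
Mean of G1 + G2 = 2 + 17/2 = 21/2

21/2


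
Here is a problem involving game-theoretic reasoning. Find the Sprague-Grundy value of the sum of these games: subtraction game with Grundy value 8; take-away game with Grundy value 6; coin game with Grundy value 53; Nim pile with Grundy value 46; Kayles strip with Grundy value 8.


By the Sprague-Grundy theorem, the Grundy value of a sum of games is the XOR of individual Grundy values.
subtraction game: Grundy value = 8. Running XOR: 0 XOR 8 = 8
take-away game: Grundy value = 6. Running XOR: 8 XOR 6 = 14
coin game: Grundy value = 53. Running XOR: 14 XOR 53 = 59
Nim pile: Grundy value = 46. Running XOR: 59 XOR 46 = 21
Kayles strip: Grundy value = 8. Running XOR: 21 XOR 8 = 29
The combined Grundy value is 29.

29


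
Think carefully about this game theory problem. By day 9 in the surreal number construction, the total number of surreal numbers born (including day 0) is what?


Day 0: {|} = 0 is born. Count = 1.
Day n: the number of surreal numbers born by day n is 2^(n+1) - 1.
By day 0: 2^1 - 1 = 1
By day 1: 2^2 - 1 = 3
By day 2: 2^3 - 1 = 7
By day 3: 2^4 - 1 = 15
By day 4: 2^5 - 1 = 31
By day 5: 2^6 - 1 = 63
By day 6: 2^7 - 1 = 127
By day 7: 2^8 - 1 = 255
By day 8: 2^9 - 1 = 511
By day 9: 2^10 - 1 = 1023
By day 9: 1023 surreal numbers.

1023


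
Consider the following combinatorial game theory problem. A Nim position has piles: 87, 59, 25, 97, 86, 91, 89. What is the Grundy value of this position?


We need the XOR (exclusive or) of all pile sizes.
After XOR-ing pile 1 (size 87): 0 XOR 87 = 87
After XOR-ing pile 2 (size 59): 87 XOR 59 = 108
After XOR-ing pile 3 (size 25): 108 XOR 25 = 117
After XOR-ing pile 4 (size 97): 117 XOR 97 = 20
After XOR-ing pile 5 (size 86): 20 XOR 86 = 66
After XOR-ing pile 6 (size 91): 66 XOR 91 = 25
After XOR-ing pile 7 (size 89): 25 XOR 89 = 64
The Nim-value of this position is 64.

64


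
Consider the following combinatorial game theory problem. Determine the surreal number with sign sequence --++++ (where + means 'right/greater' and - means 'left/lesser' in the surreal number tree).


Sign expansion: --++++
Rule: track bounds (lo, hi), initially (-inf, +inf). On '+', the current value becomes lo and we move to the simplest number in (value, hi): value + 1 if hi = +inf, otherwise the midpoint (value + hi)/2. On '-', the current value becomes hi and we move to value - 1 if lo = -inf, otherwise the midpoint (lo + value)/2.
Start at 0.
Step 1: sign = -, move left. Bounds: (-inf, 0). Value = -1
Step 2: sign = -, move left. Bounds: (-inf, -1). Value = -2
Step 3: sign = +, move right. Bounds: (-2, -1). Value = -3/2
Step 4: sign = +, move right. Bounds: (-3/2, -1). Value = -5/4
Step 5: sign = +, move right. Bounds: (-5/4, -1). Value = -9/8
Step 6: sign = +, move right. Bounds: (-9/8, -1). Value = -17/16
The surreal number with sign expansion --++++ is -17/16.

-17/16


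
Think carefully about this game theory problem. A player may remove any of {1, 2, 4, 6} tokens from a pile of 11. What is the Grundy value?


The subtraction set is S = {1, 2, 4, 6}.
G(k) = mex{ G(k - s) : s in S, s <= k }. We compute iteratively: G(0) = 0.
G(1) = mex({0}) = 1
G(2) = mex({0, 1}) = 2
G(3) = mex({1, 2}) = 0
G(4) = mex({0, 2}) = 1
G(5) = mex({0, 1}) = 2
G(6) = mex({0, 1, 2}) = 3
G(7) = mex({0, 1, 2, 3}) = 4
G(8) = mex({1, 2, 3, 4}) = 0
G(9) = mex({0, 2, 4}) = 1
G(10) = mex({0, 1, 3}) = 2
G(11) = mex({1, 2, 4}) = 0
Therefore G(11) = 0.

0


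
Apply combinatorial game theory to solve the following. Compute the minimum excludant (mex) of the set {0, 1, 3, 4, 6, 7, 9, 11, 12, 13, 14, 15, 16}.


Set = {0, 1, 3, 4, 6, 7, 9, 11, 12, 13, 14, 15, 16}
0 is in the set.
1 is in the set.
2 is NOT in the set. This is the mex.
mex = 2

2


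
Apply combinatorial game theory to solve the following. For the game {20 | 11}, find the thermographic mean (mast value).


Game = {20 | 11}, a switch {a | b} with numbers a > b.
Its thermograph has left wall a - t and right wall b + t, which meet at t = (a - b)/2, where both equal (a + b)/2. So the mast (mean value) is at (a + b)/2.
Mean = (20 + (11))/2 = 31/2 = 31/2

31/2


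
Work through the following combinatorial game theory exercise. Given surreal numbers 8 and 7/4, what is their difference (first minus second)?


x = 8, y = 7/4
Converting to common denominator: 4
x = 32/4, y = 7/4
x - y = 8 - 7/4 = 25/4

25/4


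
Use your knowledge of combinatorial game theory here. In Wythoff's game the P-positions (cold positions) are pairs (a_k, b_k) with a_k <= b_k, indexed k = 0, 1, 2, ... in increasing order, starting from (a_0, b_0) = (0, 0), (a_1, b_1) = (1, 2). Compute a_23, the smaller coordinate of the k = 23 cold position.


By Wythoff's theorem, a_k = floor(k * phi) and b_k = floor(k * phi^2) = a_k + k, where phi = (1 + sqrt(5))/2 is the golden ratio.
phi = (1 + sqrt(5))/2 = 1.618034
k = 23
k * phi = 23 * 1.618034 = 37.214782
a_23 = floor(k * phi) = 37

37
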